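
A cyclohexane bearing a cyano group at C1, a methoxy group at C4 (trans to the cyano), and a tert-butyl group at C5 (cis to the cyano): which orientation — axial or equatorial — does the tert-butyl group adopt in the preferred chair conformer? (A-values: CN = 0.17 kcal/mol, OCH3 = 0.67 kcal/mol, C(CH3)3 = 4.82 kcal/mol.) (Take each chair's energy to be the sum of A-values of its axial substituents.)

Chair I (cyano axial, methoxy axial, tert-butyl axial): E = 5.66 kcal/mol.
Chair II (cyano equatorial, methoxy equatorial, tert-butyl equatorial): E = 0.00 kcal/mol.
Chair II is the more stable (lower-energy) conformer, and in that chair the tert-butyl group is equatorial.

equatorial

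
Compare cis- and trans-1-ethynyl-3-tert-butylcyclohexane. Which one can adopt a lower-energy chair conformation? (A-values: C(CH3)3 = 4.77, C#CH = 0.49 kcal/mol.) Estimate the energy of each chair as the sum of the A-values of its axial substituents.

At 1,3 positions (parity same): cis → (e,e or a,a); trans → (a,e or e,a).
Best chair for cis: E = 0.00 kcal/mol; best chair for trans: E = 0.49 kcal/mol.
The cis isomer is lower by 0.49 kcal/mol.

cis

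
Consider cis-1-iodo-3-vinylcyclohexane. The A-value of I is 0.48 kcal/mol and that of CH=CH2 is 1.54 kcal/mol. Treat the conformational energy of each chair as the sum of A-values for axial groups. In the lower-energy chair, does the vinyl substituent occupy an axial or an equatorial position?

C1 and C3 have the same parity, so for the cis isomer the two substituents are e,e in one chair and a,a in the other.
Chair I (iodo axial, vinyl axial): E = 2.02 kcal/mol.
Chair II (iodo equatorial, vinyl equatorial): E = 0.00 kcal/mol.
Chair II is the more stable (lower-energy) conformer, and in that chair the vinyl group is equatorial.

equatorial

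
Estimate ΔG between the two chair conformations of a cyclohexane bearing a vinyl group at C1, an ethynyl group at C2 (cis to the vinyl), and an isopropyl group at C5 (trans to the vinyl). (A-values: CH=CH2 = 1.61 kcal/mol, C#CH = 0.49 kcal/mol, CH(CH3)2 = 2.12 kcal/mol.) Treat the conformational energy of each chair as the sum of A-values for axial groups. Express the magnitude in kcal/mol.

Chair I (vinyl axial, ethynyl equatorial, isopropyl equatorial): E = 1.61 kcal/mol.
Chair II (vinyl equatorial, ethynyl axial, isopropyl axial): E = 2.61 kcal/mol.
ΔE = 2.61 − 1.61 = 1.00 kcal/mol; chair I is more stable.

1.00 kcal/mol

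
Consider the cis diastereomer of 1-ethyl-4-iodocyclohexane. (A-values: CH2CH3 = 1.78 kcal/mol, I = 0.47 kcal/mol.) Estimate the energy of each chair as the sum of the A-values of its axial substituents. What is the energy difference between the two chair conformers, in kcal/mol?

1.31 kcal/mol

C1 and C4 have opposite parity, so for the cis isomer the two substituents are one axial and one equatorial in each chair.
Chair I (ethyl axial, iodo equatorial): E = 1.78 kcal/mol.
Chair II (ethyl equatorial, iodo axial): E = 0.47 kcal/mol.
ΔE = 1.78 − 0.47 = 1.31 kcal/mol; chair II is more stable.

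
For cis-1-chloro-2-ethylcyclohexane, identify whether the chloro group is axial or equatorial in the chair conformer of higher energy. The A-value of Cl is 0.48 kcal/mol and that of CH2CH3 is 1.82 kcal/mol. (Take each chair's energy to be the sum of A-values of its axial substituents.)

equatorial

C1 and C2 have opposite parity, so for the cis isomer the two substituents are one axial and one equatorial in each chair.
Chair I (chloro axial, ethyl equatorial): E = 0.48 kcal/mol.
Chair II (chloro equatorial, ethyl axial): E = 1.82 kcal/mol.
Chair II is the less stable (higher-energy) conformer, and in that chair the chloro group is equatorial.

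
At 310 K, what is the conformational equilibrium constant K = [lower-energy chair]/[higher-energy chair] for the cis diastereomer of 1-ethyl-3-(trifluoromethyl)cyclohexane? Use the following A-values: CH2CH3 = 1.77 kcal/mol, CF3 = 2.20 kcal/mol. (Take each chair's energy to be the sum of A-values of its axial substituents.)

C1 and C3 have the same parity, so for the cis isomer the two substituents are e,e in one chair and a,a in the other.
Chair I (ethyl axial, trifluoromethyl axial): E = 3.97 kcal/mol; chair II (ethyl equatorial, trifluoromethyl equatorial): E = 0.00 kcal/mol.
ΔG = 3.97 kcal/mol between the two chairs.
K = exp(ΔG/RT) with R = 1.987×10⁻³ kcal mol⁻¹ K⁻¹ and T = 310 K gives K ≈ 630.

K ≈ 630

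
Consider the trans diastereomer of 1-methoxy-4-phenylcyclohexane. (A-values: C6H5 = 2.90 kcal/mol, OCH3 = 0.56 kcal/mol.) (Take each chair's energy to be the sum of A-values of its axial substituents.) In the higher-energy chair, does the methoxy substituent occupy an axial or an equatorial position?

axial

C1 and C4 have opposite parity, so for the trans isomer the two substituents are e,e in one chair and a,a in the other.
Chair I (phenyl axial, methoxy axial): E = 3.46 kcal/mol.
Chair II (phenyl equatorial, methoxy equatorial): E = 0.00 kcal/mol.
Chair I is the less stable (higher-energy) conformer, and in that chair the methoxy group is axial.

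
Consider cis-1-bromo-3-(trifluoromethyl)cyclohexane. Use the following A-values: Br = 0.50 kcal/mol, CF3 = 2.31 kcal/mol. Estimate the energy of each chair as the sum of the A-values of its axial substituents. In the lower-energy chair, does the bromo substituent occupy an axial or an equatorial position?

C1 and C3 have the same parity, so for the cis isomer the two substituents are e,e in one chair and a,a in the other.
Chair I (bromo axial, trifluoromethyl axial): E = 2.81 kcal/mol.
Chair II (bromo equatorial, trifluoromethyl equatorial): E = 0.00 kcal/mol.
Chair II is the more stable (lower-energy) conformer, and in that chair the bromo group is equatorial.

equatorial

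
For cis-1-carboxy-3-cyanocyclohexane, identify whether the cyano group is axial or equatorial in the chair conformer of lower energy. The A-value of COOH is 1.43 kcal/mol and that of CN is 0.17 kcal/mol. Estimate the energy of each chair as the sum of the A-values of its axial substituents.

equatorial

C1 and C3 have the same parity, so for the cis isomer the two substituents are e,e in one chair and a,a in the other.
Chair I (carboxyl axial, cyano axial): E = 1.60 kcal/mol.
Chair II (carboxyl equatorial, cyano equatorial): E = 0.00 kcal/mol.
Chair II is the more stable (lower-energy) conformer, and in that chair the cyano group is equatorial.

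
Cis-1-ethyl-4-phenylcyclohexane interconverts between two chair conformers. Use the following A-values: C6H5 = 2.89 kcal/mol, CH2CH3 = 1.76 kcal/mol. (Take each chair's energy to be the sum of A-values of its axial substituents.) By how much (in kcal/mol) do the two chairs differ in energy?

1.13 kcal/mol

C1 and C4 have opposite parity, so for the cis isomer the two substituents are one axial and one equatorial in each chair.
Chair I (phenyl axial, ethyl equatorial): E = 2.89 kcal/mol.
Chair II (phenyl equatorial, ethyl axial): E = 1.76 kcal/mol.
ΔE = 2.89 − 1.76 = 1.13 kcal/mol; chair II is more stable.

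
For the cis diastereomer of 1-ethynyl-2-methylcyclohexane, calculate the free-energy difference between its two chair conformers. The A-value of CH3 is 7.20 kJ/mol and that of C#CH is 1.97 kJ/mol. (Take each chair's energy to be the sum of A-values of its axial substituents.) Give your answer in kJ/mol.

5.23 kJ/mol

C1 and C2 have opposite parity, so for the cis isomer the two substituents are one axial and one equatorial in each chair.
Chair I (methyl axial, ethynyl equatorial): E = 7.20 kJ/mol.
Chair II (methyl equatorial, ethynyl axial): E = 1.97 kJ/mol.
ΔE = 7.20 − 1.97 = 5.23 kJ/mol; chair II is more stable.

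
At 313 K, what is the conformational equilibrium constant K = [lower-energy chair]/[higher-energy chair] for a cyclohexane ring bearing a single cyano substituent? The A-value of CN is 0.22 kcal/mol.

One chair has the cyano group axial (E = 0.22 kcal/mol) and the other has it equatorial (E = 0).
ΔG = 0.22 kcal/mol between the two chairs.
K = exp(ΔG/RT) with R = 1.987×10⁻³ kcal mol⁻¹ K⁻¹ and T = 313 K gives K ≈ 1.42.

K ≈ 1.42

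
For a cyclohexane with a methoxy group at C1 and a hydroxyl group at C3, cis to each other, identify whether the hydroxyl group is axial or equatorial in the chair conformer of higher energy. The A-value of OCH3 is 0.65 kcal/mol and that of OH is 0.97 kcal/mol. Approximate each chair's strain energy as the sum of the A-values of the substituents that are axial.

C1 and C3 have the same parity, so for the cis isomer the two substituents are e,e in one chair and a,a in the other.
Chair I (methoxy axial, hydroxyl axial): E = 1.62 kcal/mol.
Chair II (methoxy equatorial, hydroxyl equatorial): E = 0.00 kcal/mol.
Chair I is the less stable (higher-energy) conformer, and in that chair the hydroxyl group is axial.

axial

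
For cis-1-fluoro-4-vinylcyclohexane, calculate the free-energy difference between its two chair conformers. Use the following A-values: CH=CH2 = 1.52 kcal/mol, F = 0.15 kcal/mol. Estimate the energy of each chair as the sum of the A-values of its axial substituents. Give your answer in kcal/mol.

1.37 kcal/mol

C1 and C4 have opposite parity, so for the cis isomer the two substituents are one axial and one equatorial in each chair.
Chair I (vinyl axial, fluoro equatorial): E = 1.52 kcal/mol.
Chair II (vinyl equatorial, fluoro axial): E = 0.15 kcal/mol.
ΔE = 1.52 − 0.15 = 1.37 kcal/mol; chair II is more stable.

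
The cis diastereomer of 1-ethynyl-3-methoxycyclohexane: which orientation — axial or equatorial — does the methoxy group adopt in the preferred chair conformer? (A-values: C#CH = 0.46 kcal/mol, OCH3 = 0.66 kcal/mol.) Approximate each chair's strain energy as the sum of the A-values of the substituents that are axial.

C1 and C3 have the same parity, so for the cis isomer the two substituents are e,e in one chair and a,a in the other.
Chair I (ethynyl axial, methoxy axial): E = 1.12 kcal/mol.
Chair II (ethynyl equatorial, methoxy equatorial): E = 0.00 kcal/mol.
Chair II is the more stable (lower-energy) conformer, and in that chair the methoxy group is equatorial.

equatorial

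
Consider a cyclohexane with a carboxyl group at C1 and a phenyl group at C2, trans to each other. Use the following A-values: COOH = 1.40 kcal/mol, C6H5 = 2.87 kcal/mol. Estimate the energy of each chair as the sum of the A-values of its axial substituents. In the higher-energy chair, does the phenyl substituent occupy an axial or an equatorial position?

C1 and C2 have opposite parity, so for the trans isomer the two substituents are e,e in one chair and a,a in the other.
Chair I (carboxyl axial, phenyl axial): E = 4.27 kcal/mol.
Chair II (carboxyl equatorial, phenyl equatorial): E = 0.00 kcal/mol.
Chair I is the less stable (higher-energy) conformer, and in that chair the phenyl group is axial.

axial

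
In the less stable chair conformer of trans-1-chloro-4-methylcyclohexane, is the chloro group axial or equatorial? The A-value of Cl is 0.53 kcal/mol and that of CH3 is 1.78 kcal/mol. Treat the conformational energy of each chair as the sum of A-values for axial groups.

axial

C1 and C4 have opposite parity, so for the trans isomer the two substituents are e,e in one chair and a,a in the other.
Chair I (chloro axial, methyl axial): E = 2.31 kcal/mol.
Chair II (chloro equatorial, methyl equatorial): E = 0.00 kcal/mol.
Chair I is the less stable (higher-energy) conformer, and in that chair the chloro group is axial.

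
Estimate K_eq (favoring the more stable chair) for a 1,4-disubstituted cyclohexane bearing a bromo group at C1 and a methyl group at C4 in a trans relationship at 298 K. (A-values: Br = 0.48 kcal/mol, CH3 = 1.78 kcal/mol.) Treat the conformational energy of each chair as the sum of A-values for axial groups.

C1 and C4 have opposite parity, so for the trans isomer the two substituents are e,e in one chair and a,a in the other.
Chair I (bromo axial, methyl axial): E = 2.26 kcal/mol; chair II (bromo equatorial, methyl equatorial): E = 0.00 kcal/mol.
ΔG = 2.26 kcal/mol between the two chairs.
K = exp(ΔG/RT) with R = 1.987×10⁻³ kcal mol⁻¹ K⁻¹ and T = 298 K gives K ≈ 45.5.

K ≈ 45.5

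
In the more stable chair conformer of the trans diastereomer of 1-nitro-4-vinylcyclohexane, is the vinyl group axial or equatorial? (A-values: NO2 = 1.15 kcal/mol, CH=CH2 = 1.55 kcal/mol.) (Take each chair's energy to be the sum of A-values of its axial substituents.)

equatorial

C1 and C4 have opposite parity, so for the trans isomer the two substituents are e,e in one chair and a,a in the other.
Chair I (nitro axial, vinyl axial): E = 2.70 kcal/mol.
Chair II (nitro equatorial, vinyl equatorial): E = 0.00 kcal/mol.
Chair II is the more stable (lower-energy) conformer, and in that chair the vinyl group is equatorial.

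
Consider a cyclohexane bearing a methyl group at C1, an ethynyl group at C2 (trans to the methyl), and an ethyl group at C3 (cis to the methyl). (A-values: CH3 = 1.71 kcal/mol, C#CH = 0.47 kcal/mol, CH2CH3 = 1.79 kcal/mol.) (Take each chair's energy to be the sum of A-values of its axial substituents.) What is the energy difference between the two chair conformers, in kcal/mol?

Chair I (methyl axial, ethynyl axial, ethyl axial): E = 3.97 kcal/mol.
Chair II (methyl equatorial, ethynyl equatorial, ethyl equatorial): E = 0.00 kcal/mol.
ΔE = 3.97 − 0.00 = 3.97 kcal/mol; chair II is more stable.

3.97 kcal/mol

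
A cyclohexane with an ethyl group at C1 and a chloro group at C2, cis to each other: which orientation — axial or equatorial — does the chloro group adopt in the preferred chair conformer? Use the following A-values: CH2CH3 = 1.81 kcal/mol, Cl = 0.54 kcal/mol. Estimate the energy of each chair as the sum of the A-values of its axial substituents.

C1 and C2 have opposite parity, so for the cis isomer the two substituents are one axial and one equatorial in each chair.
Chair I (ethyl axial, chloro equatorial): E = 1.81 kcal/mol.
Chair II (ethyl equatorial, chloro axial): E = 0.54 kcal/mol.
Chair II is the more stable (lower-energy) conformer, and in that chair the chloro group is axial.

axial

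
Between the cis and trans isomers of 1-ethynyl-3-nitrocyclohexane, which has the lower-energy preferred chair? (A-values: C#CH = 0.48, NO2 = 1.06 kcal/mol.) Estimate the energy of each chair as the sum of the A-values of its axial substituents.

cis

At 1,3 positions (parity same): cis → (e,e or a,a); trans → (a,e or e,a).
Best chair for cis: E = 0.00 kcal/mol; best chair for trans: E = 0.48 kcal/mol.
The cis isomer is lower by 0.48 kcal/mol.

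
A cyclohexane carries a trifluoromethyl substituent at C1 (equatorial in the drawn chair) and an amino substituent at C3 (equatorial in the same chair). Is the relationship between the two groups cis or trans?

cis

C1 and C3 have the same parity, so their axial bonds point in the same direction.
With same-parity carbons, two substituents on the same face are both axial or both equatorial; opposite faces give one of each.
Here the groups are equatorial/equatorial → same face → cis.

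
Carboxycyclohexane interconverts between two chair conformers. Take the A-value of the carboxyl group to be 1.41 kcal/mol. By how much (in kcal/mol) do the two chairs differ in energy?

A monosubstituted cyclohexane has one chair with the carboxyl group axial (E = A = 1.41 kcal/mol) and one with it equatorial (E = 0).
ΔE = 1.41 − 0 = 1.41 kcal/mol.

1.41 kcal/mol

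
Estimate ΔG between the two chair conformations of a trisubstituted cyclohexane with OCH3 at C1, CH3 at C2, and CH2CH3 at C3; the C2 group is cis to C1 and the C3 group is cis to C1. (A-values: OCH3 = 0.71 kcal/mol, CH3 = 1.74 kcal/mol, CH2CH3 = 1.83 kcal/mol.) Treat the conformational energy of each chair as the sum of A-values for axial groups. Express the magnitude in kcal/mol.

0.80 kcal/mol

Chair I (methoxy axial, methyl equatorial, ethyl axial): E = 2.54 kcal/mol.
Chair II (methoxy equatorial, methyl axial, ethyl equatorial): E = 1.74 kcal/mol.
ΔE = 2.54 − 1.74 = 0.80 kcal/mol; chair II is more stable.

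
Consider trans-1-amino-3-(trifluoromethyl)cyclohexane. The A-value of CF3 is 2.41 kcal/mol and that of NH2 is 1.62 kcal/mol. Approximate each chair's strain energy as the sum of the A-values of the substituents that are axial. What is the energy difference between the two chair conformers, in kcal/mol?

0.79 kcal/mol

C1 and C3 have the same parity, so for the trans isomer the two substituents are one axial and one equatorial in each chair.
Chair I (trifluoromethyl axial, amino equatorial): E = 2.41 kcal/mol.
Chair II (trifluoromethyl equatorial, amino axial): E = 1.62 kcal/mol.
ΔE = 2.41 − 1.62 = 0.79 kcal/mol; chair II is more stable.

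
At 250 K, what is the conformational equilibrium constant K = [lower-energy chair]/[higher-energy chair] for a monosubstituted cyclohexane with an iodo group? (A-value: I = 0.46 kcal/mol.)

K ≈ 2.52

One chair has the iodo group axial (E = 0.46 kcal/mol) and the other has it equatorial (E = 0).
ΔG = 0.46 kcal/mol between the two chairs.
K = exp(ΔG/RT) with R = 1.987×10⁻³ kcal mol⁻¹ K⁻¹ and T = 250 K gives K ≈ 2.52.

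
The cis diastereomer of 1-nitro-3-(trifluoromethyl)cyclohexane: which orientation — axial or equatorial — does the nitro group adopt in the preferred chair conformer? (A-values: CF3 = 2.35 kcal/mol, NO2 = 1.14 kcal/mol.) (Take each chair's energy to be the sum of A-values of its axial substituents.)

equatorial

C1 and C3 have the same parity, so for the cis isomer the two substituents are e,e in one chair and a,a in the other.
Chair I (trifluoromethyl axial, nitro axial): E = 3.49 kcal/mol.
Chair II (trifluoromethyl equatorial, nitro equatorial): E = 0.00 kcal/mol.
Chair II is the more stable (lower-energy) conformer, and in that chair the nitro group is equatorial.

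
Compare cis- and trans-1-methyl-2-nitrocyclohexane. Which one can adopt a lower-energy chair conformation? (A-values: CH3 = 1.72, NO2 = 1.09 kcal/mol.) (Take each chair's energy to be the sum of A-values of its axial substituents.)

trans

At 1,2 positions (parity opposite): cis → (a,e or e,a); trans → (e,e or a,a).
Best chair for cis: E = 1.09 kcal/mol; best chair for trans: E = 0.00 kcal/mol.
The trans isomer is lower by 1.09 kcal/mol.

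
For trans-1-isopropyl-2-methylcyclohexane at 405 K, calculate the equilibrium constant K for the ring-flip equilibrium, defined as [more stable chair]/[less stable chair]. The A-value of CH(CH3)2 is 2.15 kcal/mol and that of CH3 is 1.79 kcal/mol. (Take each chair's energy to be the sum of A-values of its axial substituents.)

K ≈ 134

C1 and C2 have opposite parity, so for the trans isomer the two substituents are e,e in one chair and a,a in the other.
Chair I (isopropyl axial, methyl axial): E = 3.94 kcal/mol; chair II (isopropyl equatorial, methyl equatorial): E = 0.00 kcal/mol.
ΔG = 3.94 kcal/mol between the two chairs.
K = exp(ΔG/RT) with R = 1.987×10⁻³ kcal mol⁻¹ K⁻¹ and T = 405 K gives K ≈ 134.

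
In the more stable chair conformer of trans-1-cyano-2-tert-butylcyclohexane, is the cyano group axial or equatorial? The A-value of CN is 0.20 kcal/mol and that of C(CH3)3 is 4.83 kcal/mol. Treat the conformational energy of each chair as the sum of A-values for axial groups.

C1 and C2 have opposite parity, so for the trans isomer the two substituents are e,e in one chair and a,a in the other.
Chair I (cyano axial, tert-butyl axial): E = 5.03 kcal/mol.
Chair II (cyano equatorial, tert-butyl equatorial): E = 0.00 kcal/mol.
Chair II is the more stable (lower-energy) conformer, and in that chair the cyano group is equatorial.

equatorial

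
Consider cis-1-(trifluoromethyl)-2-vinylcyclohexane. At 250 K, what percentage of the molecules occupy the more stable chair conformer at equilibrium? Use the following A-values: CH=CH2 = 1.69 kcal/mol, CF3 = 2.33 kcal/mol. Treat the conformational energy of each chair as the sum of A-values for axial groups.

78.4%

C1 and C2 have opposite parity, so for the cis isomer the two substituents are one axial and one equatorial in each chair.
Chair I (vinyl axial, trifluoromethyl equatorial): E = 1.69 kcal/mol; chair II (vinyl equatorial, trifluoromethyl axial): E = 2.33 kcal/mol.
ΔG = 0.64 kcal/mol between the two chairs.
K = exp(ΔG/RT) with R = 1.987×10⁻³ kcal mol⁻¹ K⁻¹ and T = 250 K gives K ≈ 3.63.
Fraction in the lower-energy chair = K/(K+1) = 78.4%.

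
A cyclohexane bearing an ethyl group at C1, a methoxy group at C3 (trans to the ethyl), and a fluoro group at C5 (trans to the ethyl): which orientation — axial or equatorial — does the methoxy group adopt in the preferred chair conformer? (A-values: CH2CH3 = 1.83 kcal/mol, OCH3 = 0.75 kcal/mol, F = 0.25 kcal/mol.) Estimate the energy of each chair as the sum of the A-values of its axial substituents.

axial

Chair I (ethyl axial, methoxy equatorial, fluoro equatorial): E = 1.83 kcal/mol.
Chair II (ethyl equatorial, methoxy axial, fluoro axial): E = 1.00 kcal/mol.
Chair II is the more stable (lower-energy) conformer, and in that chair the methoxy group is axial.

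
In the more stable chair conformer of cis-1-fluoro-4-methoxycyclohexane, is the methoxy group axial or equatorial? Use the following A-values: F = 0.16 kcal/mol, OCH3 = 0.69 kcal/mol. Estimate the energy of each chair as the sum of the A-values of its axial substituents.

C1 and C4 have opposite parity, so for the cis isomer the two substituents are one axial and one equatorial in each chair.
Chair I (fluoro axial, methoxy equatorial): E = 0.16 kcal/mol.
Chair II (fluoro equatorial, methoxy axial): E = 0.69 kcal/mol.
Chair I is the more stable (lower-energy) conformer, and in that chair the methoxy group is equatorial.

equatorial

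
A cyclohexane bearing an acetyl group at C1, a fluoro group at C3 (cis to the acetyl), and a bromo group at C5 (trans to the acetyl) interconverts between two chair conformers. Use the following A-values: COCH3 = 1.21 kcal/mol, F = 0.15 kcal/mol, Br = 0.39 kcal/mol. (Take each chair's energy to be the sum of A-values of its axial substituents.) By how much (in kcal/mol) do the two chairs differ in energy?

0.97 kcal/mol

Chair I (acetyl axial, fluoro axial, bromo equatorial): E = 1.36 kcal/mol.
Chair II (acetyl equatorial, fluoro equatorial, bromo axial): E = 0.39 kcal/mol.
ΔE = 1.36 − 0.39 = 0.97 kcal/mol; chair II is more stable.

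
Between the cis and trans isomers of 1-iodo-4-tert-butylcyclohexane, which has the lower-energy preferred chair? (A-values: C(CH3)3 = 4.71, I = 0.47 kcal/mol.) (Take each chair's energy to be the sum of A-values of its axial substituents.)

At 1,4 positions (parity opposite): cis → (a,e or e,a); trans → (e,e or a,a).
Best chair for cis: E = 0.47 kcal/mol; best chair for trans: E = 0.00 kcal/mol.
The trans isomer is lower by 0.47 kcal/mol.

trans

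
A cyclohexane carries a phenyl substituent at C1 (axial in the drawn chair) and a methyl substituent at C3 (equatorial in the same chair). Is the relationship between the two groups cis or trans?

C1 and C3 have the same parity, so their axial bonds point in the same direction.
With same-parity carbons, two substituents on the same face are both axial or both equatorial; opposite faces give one of each.
Here the groups are axial/equatorial → opposite face → trans.

trans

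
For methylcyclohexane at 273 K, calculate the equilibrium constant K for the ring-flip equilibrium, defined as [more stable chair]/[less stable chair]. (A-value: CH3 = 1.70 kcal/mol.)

K ≈ 23.0

One chair has the methyl group axial (E = 1.70 kcal/mol) and the other has it equatorial (E = 0).
ΔG = 1.70 kcal/mol between the two chairs.
K = exp(ΔG/RT) with R = 1.987×10⁻³ kcal mol⁻¹ K⁻¹ and T = 273 K gives K ≈ 23.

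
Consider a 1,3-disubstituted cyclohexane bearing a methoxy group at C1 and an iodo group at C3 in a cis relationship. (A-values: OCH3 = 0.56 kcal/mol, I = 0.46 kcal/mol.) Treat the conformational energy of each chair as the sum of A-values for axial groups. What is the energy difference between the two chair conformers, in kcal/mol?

C1 and C3 have the same parity, so for the cis isomer the two substituents are e,e in one chair and a,a in the other.
Chair I (methoxy axial, iodo axial): E = 1.02 kcal/mol.
Chair II (methoxy equatorial, iodo equatorial): E = 0.00 kcal/mol.
ΔE = 1.02 − 0.00 = 1.02 kcal/mol; chair II is more stable.

1.02 kcal/mol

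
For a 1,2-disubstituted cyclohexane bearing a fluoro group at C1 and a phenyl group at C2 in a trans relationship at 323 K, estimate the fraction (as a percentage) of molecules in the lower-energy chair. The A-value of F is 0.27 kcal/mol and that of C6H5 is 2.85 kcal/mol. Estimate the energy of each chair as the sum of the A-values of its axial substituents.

99.2%

C1 and C2 have opposite parity, so for the trans isomer the two substituents are e,e in one chair and a,a in the other.
Chair I (fluoro axial, phenyl axial): E = 3.12 kcal/mol; chair II (fluoro equatorial, phenyl equatorial): E = 0.00 kcal/mol.
ΔG = 3.12 kcal/mol between the two chairs.
K = exp(ΔG/RT) with R = 1.987×10⁻³ kcal mol⁻¹ K⁻¹ and T = 323 K gives K ≈ 129.
Fraction in the lower-energy chair = K/(K+1) = 99.2%.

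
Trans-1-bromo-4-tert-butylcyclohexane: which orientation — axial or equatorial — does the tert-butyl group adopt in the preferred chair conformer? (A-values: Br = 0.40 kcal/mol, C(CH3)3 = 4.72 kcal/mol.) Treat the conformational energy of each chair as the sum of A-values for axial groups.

equatorial

C1 and C4 have opposite parity, so for the trans isomer the two substituents are e,e in one chair and a,a in the other.
Chair I (bromo axial, tert-butyl axial): E = 5.12 kcal/mol.
Chair II (bromo equatorial, tert-butyl equatorial): E = 0.00 kcal/mol.
Chair II is the more stable (lower-energy) conformer, and in that chair the tert-butyl group is equatorial.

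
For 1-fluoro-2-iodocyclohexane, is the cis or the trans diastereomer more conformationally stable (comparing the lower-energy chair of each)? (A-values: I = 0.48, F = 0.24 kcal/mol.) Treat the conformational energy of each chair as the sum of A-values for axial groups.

trans

At 1,2 positions (parity opposite): cis → (a,e or e,a); trans → (e,e or a,a).
Best chair for cis: E = 0.24 kcal/mol; best chair for trans: E = 0.00 kcal/mol.
The trans isomer is lower by 0.24 kcal/mol.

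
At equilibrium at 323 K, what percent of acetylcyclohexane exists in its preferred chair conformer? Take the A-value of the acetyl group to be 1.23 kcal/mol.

87.2%

One chair has the acetyl group axial (E = 1.23 kcal/mol) and the other has it equatorial (E = 0).
ΔG = 1.23 kcal/mol between the two chairs.
K = exp(ΔG/RT) with R = 1.987×10⁻³ kcal mol⁻¹ K⁻¹ and T = 323 K gives K ≈ 6.8.
Fraction in the lower-energy chair = K/(K+1) = 87.2%.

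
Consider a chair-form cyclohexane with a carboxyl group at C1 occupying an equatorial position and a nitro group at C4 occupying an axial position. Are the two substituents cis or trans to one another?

cis

C1 and C4 have opposite parity, so their axial bonds point in opposite directions.
With opposite-parity carbons, two substituents on the same face are one axial and one equatorial; opposite faces give both axial or both equatorial.
Here the groups are equatorial/axial → same face → cis.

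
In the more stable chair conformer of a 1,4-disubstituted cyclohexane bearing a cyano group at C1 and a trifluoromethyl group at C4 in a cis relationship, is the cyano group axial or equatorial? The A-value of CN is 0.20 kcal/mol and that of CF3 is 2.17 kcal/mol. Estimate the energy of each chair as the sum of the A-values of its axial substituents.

C1 and C4 have opposite parity, so for the cis isomer the two substituents are one axial and one equatorial in each chair.
Chair I (cyano axial, trifluoromethyl equatorial): E = 0.20 kcal/mol.
Chair II (cyano equatorial, trifluoromethyl axial): E = 2.17 kcal/mol.
Chair I is the more stable (lower-energy) conformer, and in that chair the cyano group is axial.

axial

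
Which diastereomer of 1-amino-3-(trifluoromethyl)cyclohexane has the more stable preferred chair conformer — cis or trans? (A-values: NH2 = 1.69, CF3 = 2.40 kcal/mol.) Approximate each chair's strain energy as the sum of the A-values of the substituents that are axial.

At 1,3 positions (parity same): cis → (e,e or a,a); trans → (a,e or e,a).
Best chair for cis: E = 0.00 kcal/mol; best chair for trans: E = 1.69 kcal/mol.
The cis isomer is lower by 1.69 kcal/mol.

cis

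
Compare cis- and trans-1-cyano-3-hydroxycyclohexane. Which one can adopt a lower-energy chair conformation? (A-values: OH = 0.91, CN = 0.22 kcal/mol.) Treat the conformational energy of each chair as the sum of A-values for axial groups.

At 1,3 positions (parity same): cis → (e,e or a,a); trans → (a,e or e,a).
Best chair for cis: E = 0.00 kcal/mol; best chair for trans: E = 0.22 kcal/mol.
The cis isomer is lower by 0.22 kcal/mol.

cis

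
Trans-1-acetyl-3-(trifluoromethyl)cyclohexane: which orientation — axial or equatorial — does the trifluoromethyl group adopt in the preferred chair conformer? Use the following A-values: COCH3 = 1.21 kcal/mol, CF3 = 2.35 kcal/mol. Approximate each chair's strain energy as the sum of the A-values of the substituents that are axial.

equatorial

C1 and C3 have the same parity, so for the trans isomer the two substituents are one axial and one equatorial in each chair.
Chair I (acetyl axial, trifluoromethyl equatorial): E = 1.21 kcal/mol.
Chair II (acetyl equatorial, trifluoromethyl axial): E = 2.35 kcal/mol.
Chair I is the more stable (lower-energy) conformer, and in that chair the trifluoromethyl group is equatorial.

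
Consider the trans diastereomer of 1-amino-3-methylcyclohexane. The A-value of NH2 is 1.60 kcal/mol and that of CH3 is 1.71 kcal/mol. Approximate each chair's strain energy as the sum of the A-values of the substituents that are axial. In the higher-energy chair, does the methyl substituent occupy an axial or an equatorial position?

axial

C1 and C3 have the same parity, so for the trans isomer the two substituents are one axial and one equatorial in each chair.
Chair I (amino axial, methyl equatorial): E = 1.60 kcal/mol.
Chair II (amino equatorial, methyl axial): E = 1.71 kcal/mol.
Chair II is the less stable (higher-energy) conformer, and in that chair the methyl group is axial.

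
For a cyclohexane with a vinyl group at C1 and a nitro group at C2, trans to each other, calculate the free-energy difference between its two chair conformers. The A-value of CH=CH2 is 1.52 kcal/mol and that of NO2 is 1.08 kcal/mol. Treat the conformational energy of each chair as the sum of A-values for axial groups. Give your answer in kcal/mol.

C1 and C2 have opposite parity, so for the trans isomer the two substituents are e,e in one chair and a,a in the other.
Chair I (vinyl axial, nitro axial): E = 2.60 kcal/mol.
Chair II (vinyl equatorial, nitro equatorial): E = 0.00 kcal/mol.
ΔE = 2.60 − 0.00 = 2.60 kcal/mol; chair II is more stable.

2.60 kcal/mol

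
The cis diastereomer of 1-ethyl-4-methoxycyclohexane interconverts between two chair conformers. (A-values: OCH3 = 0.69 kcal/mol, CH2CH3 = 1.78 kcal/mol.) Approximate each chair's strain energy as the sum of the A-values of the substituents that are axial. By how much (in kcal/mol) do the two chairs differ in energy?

1.09 kcal/mol

C1 and C4 have opposite parity, so for the cis isomer the two substituents are one axial and one equatorial in each chair.
Chair I (methoxy axial, ethyl equatorial): E = 0.69 kcal/mol.
Chair II (methoxy equatorial, ethyl axial): E = 1.78 kcal/mol.
ΔE = 1.78 − 0.69 = 1.09 kcal/mol; chair I is more stable.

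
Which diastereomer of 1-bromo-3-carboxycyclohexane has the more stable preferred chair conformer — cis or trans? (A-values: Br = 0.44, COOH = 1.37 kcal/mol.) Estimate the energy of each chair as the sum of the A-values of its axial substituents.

At 1,3 positions (parity same): cis → (e,e or a,a); trans → (a,e or e,a).
Best chair for cis: E = 0.00 kcal/mol; best chair for trans: E = 0.44 kcal/mol.
The cis isomer is lower by 0.44 kcal/mol.

cis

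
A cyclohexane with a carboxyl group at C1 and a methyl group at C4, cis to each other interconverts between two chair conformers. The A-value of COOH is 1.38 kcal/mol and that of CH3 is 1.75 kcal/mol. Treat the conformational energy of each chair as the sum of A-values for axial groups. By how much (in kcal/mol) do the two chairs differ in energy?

C1 and C4 have opposite parity, so for the cis isomer the two substituents are one axial and one equatorial in each chair.
Chair I (carboxyl axial, methyl equatorial): E = 1.38 kcal/mol.
Chair II (carboxyl equatorial, methyl axial): E = 1.75 kcal/mol.
ΔE = 1.75 − 1.38 = 0.37 kcal/mol; chair I is more stable.

0.37 kcal/mol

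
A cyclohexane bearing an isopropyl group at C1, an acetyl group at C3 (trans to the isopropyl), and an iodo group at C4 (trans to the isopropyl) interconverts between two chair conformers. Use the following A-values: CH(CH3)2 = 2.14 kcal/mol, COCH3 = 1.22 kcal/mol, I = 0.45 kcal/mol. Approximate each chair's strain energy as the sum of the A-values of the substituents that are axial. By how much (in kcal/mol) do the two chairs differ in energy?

Chair I (isopropyl axial, acetyl equatorial, iodo axial): E = 2.59 kcal/mol.
Chair II (isopropyl equatorial, acetyl axial, iodo equatorial): E = 1.22 kcal/mol.
ΔE = 2.59 − 1.22 = 1.37 kcal/mol; chair II is more stable.

1.37 kcal/mol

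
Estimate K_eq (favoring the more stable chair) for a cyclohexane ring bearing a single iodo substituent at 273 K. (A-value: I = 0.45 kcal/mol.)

One chair has the iodo group axial (E = 0.45 kcal/mol) and the other has it equatorial (E = 0).
ΔG = 0.45 kcal/mol between the two chairs.
K = exp(ΔG/RT) with R = 1.987×10⁻³ kcal mol⁻¹ K⁻¹ and T = 273 K gives K ≈ 2.29.

K ≈ 2.29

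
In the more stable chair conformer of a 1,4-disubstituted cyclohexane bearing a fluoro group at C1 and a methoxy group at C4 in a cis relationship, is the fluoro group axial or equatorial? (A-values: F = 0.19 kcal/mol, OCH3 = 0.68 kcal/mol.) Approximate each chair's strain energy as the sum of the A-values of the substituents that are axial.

C1 and C4 have opposite parity, so for the cis isomer the two substituents are one axial and one equatorial in each chair.
Chair I (fluoro axial, methoxy equatorial): E = 0.19 kcal/mol.
Chair II (fluoro equatorial, methoxy axial): E = 0.68 kcal/mol.
Chair I is the more stable (lower-energy) conformer, and in that chair the fluoro group is axial.

axial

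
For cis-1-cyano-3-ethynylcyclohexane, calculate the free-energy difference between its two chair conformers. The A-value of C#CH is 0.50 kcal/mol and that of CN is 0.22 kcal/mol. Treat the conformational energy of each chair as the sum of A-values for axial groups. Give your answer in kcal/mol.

0.72 kcal/mol

C1 and C3 have the same parity, so for the cis isomer the two substituents are e,e in one chair and a,a in the other.
Chair I (ethynyl axial, cyano axial): E = 0.72 kcal/mol.
Chair II (ethynyl equatorial, cyano equatorial): E = 0.00 kcal/mol.
ΔE = 0.72 − 0.00 = 0.72 kcal/mol; chair II is more stable.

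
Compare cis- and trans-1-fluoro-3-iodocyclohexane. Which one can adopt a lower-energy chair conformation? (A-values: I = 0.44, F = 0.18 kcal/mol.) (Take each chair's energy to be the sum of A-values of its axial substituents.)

At 1,3 positions (parity same): cis → (e,e or a,a); trans → (a,e or e,a).
Best chair for cis: E = 0.00 kcal/mol; best chair for trans: E = 0.18 kcal/mol.
The cis isomer is lower by 0.18 kcal/mol.

cis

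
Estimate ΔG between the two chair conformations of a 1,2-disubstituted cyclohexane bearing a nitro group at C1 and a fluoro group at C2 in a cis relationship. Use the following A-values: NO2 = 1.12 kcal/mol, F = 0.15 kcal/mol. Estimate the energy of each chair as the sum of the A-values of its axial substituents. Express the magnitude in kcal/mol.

0.97 kcal/mol

C1 and C2 have opposite parity, so for the cis isomer the two substituents are one axial and one equatorial in each chair.
Chair I (nitro axial, fluoro equatorial): E = 1.12 kcal/mol.
Chair II (nitro equatorial, fluoro axial): E = 0.15 kcal/mol.
ΔE = 1.12 − 0.15 = 0.97 kcal/mol; chair II is more stable.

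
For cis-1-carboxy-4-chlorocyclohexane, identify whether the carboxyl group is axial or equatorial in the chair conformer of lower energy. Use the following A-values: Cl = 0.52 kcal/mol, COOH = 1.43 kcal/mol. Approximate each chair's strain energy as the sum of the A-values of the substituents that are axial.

equatorial

C1 and C4 have opposite parity, so for the cis isomer the two substituents are one axial and one equatorial in each chair.
Chair I (chloro axial, carboxyl equatorial): E = 0.52 kcal/mol.
Chair II (chloro equatorial, carboxyl axial): E = 1.43 kcal/mol.
Chair I is the more stable (lower-energy) conformer, and in that chair the carboxyl group is equatorial.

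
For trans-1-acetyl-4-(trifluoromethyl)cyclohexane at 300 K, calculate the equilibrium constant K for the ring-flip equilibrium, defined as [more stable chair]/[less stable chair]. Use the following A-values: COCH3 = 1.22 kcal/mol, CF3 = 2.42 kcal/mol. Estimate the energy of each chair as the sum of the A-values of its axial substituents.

K ≈ 449

C1 and C4 have opposite parity, so for the trans isomer the two substituents are e,e in one chair and a,a in the other.
Chair I (acetyl axial, trifluoromethyl axial): E = 3.64 kcal/mol; chair II (acetyl equatorial, trifluoromethyl equatorial): E = 0.00 kcal/mol.
ΔG = 3.64 kcal/mol between the two chairs.
K = exp(ΔG/RT) with R = 1.987×10⁻³ kcal mol⁻¹ K⁻¹ and T = 300 K gives K ≈ 449.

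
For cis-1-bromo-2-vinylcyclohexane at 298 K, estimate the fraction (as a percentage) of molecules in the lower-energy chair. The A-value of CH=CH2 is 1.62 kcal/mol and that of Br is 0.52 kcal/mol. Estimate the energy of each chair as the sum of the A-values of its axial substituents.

C1 and C2 have opposite parity, so for the cis isomer the two substituents are one axial and one equatorial in each chair.
Chair I (vinyl axial, bromo equatorial): E = 1.62 kcal/mol; chair II (vinyl equatorial, bromo axial): E = 0.52 kcal/mol.
ΔG = 1.10 kcal/mol between the two chairs.
K = exp(ΔG/RT) with R = 1.987×10⁻³ kcal mol⁻¹ K⁻¹ and T = 298 K gives K ≈ 6.41.
Fraction in the lower-energy chair = K/(K+1) = 86.5%.

86.5%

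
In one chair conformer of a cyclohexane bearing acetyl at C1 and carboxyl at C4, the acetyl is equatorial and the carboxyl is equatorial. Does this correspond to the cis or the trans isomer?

C1 and C4 have opposite parity, so their axial bonds point in opposite directions.
With opposite-parity carbons, two substituents on the same face are one axial and one equatorial; opposite faces give both axial or both equatorial.
Here the groups are equatorial/equatorial → opposite face → trans.

trans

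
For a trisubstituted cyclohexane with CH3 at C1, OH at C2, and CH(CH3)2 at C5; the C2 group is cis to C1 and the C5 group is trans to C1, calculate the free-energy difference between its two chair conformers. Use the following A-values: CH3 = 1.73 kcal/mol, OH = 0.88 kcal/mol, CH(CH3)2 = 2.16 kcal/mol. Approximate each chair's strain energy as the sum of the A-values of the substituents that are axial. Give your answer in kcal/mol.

1.31 kcal/mol

Chair I (methyl axial, hydroxyl equatorial, isopropyl equatorial): E = 1.73 kcal/mol.
Chair II (methyl equatorial, hydroxyl axial, isopropyl axial): E = 3.04 kcal/mol.
ΔE = 3.04 − 1.73 = 1.31 kcal/mol; chair I is more stable.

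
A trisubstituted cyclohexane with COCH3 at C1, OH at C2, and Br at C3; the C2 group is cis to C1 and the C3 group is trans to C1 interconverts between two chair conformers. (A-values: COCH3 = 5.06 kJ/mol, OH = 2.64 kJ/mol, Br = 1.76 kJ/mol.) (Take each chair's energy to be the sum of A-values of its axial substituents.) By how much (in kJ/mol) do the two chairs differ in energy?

0.66 kJ/mol

Chair I (acetyl axial, hydroxyl equatorial, bromo equatorial): E = 5.06 kJ/mol.
Chair II (acetyl equatorial, hydroxyl axial, bromo axial): E = 4.40 kJ/mol.
ΔE = 5.06 − 4.40 = 0.66 kJ/mol; chair II is more stable.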